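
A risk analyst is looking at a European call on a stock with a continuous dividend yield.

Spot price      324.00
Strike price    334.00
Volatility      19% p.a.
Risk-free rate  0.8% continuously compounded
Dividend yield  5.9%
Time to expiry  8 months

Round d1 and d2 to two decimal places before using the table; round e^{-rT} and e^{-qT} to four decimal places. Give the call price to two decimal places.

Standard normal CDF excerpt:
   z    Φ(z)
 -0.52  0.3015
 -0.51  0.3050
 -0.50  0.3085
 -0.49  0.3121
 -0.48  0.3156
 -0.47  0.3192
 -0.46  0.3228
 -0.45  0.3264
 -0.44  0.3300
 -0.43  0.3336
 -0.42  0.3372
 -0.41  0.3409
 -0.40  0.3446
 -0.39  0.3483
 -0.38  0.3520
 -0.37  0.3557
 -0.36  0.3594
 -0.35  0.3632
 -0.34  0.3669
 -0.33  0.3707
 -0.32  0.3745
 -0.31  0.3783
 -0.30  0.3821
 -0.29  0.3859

10.60

σ√T = 0.19·√0.6667 = 0.1551
d₁ = [ln(324/334) + (0.008 − 0.059 + ½·0.19²)·0.6667] / (σ√T) = (-0.0304 − 0.0220) / 0.1551 = -0.3375 ≈ -0.34
d₂ = -0.3375 − 0.1551 = -0.4927 ≈ -0.49
exp(−qT) = exp(−0.059·0.6667) = 0.9614;  exp(−rT) = exp(−0.008·0.6667) = 0.9947
N(d₁) = N(-0.34) = 0.3669;  N(d₂) = N(-0.49) = 0.3121
C = 324·0.9614·0.3669 − 334·0.9947·0.3121 = 114.2870 − 103.6889 = 10.5981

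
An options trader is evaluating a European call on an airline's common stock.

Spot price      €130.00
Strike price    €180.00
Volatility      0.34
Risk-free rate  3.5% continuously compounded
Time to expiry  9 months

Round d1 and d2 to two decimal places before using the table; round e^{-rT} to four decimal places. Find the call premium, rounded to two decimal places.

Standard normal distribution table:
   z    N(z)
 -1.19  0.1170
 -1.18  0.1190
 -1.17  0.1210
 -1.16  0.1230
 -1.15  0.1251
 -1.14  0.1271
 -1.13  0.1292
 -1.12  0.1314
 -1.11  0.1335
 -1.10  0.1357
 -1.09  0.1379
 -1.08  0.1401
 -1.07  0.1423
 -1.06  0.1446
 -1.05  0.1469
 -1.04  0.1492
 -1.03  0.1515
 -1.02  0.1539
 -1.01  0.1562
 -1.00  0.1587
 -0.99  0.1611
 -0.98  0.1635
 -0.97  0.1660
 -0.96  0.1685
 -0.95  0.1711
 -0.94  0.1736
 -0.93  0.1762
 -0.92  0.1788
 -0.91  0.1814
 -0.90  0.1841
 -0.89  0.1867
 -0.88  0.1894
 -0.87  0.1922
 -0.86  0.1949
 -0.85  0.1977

σ√T = 0.34·√0.75 = 0.2944
d₁ = [ln(130/180) + (0.035 + 0.34²/2)·0.75] / 0.2944 = [-0.3254 + 0.0696] / 0.2944 = -0.8688 ≈ -0.87
d₂ = d₁ − σ√T = -0.8688 − 0.2944 = -1.1633 ≈ -1.16
e^(−rT) = e^(−0.035·0.75) = 0.9741
C = 130·N(-0.87) − 180·0.9741·N(-1.16) = 130·0.1922 − 180·0.9741·0.1230 = 24.9860 − 21.5666 = 3.4194

€3.42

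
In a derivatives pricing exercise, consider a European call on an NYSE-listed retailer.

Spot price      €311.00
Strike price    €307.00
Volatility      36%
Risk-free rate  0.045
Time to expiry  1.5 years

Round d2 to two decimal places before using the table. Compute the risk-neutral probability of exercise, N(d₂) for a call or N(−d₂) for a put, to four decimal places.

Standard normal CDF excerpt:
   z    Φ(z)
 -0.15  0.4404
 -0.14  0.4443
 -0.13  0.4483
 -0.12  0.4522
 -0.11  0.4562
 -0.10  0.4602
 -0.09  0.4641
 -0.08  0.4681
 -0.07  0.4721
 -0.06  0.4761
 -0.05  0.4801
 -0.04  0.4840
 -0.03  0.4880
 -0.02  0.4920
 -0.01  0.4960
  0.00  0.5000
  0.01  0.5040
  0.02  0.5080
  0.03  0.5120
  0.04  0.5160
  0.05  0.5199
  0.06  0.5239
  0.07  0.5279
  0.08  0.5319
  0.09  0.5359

0.4840

σ√T = 0.36 × 1.2247 = 0.4409
ln(S/K) + (r + σ²/2)T = ln(311/307) + (0.045 + 0.36²/2)·1.5 = 0.0129 + 0.1647 = 0.1776
d₁ = 0.1776 / 0.4409 = 0.4029 which rounds to 0.40
d₂ = d₁ − σ√T = 0.4029 − 0.4409 = -0.0380 which rounds to -0.04
Risk-neutral Pr[S_T > K] = N(d₂) = N(-0.04) = 0.4840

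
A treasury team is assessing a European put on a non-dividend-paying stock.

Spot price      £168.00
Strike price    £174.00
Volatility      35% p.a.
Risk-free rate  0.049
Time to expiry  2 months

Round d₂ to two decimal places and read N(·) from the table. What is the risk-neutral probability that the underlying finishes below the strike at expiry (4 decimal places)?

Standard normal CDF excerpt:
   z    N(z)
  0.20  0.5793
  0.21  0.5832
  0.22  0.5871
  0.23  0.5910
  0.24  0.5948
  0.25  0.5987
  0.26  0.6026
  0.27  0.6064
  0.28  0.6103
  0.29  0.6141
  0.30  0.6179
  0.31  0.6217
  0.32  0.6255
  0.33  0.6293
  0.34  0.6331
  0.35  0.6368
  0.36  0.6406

T = 0.1667;  σ√T = 0.1429
d₁ = [ln(168/174) + (0.049 + 0.35²/2)·0.1667] / 0.1429 = [-0.0351 + 0.0184] / 0.1429 = -0.1170 ⇒ -0.12
d₂ = d₁ − σ√T = -0.1170 − 0.1429 = -0.2599 ⇒ -0.26
Pr(exercise) under Q = N(−d₂) = N(0.26) = 0.6026

0.6026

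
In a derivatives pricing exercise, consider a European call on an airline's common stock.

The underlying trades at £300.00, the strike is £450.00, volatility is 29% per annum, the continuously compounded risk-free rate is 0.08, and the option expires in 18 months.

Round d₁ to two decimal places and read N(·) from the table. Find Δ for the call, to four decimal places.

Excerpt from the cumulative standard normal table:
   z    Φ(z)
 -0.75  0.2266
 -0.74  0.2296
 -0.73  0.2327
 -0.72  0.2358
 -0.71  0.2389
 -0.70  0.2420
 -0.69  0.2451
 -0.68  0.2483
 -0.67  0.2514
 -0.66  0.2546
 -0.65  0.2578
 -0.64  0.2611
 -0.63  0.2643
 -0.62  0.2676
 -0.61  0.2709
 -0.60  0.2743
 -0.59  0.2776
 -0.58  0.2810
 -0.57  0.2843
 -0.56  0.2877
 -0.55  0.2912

σ√T = 0.29·√1.5 = 0.3552
d₁ = [ln(300/450) + (0.08 + ½·0.29²)·1.5] / (σ√T) = (-0.4055 + 0.1831) / 0.3552 = -0.6261 which rounds to -0.63
N(d₁) = N(-0.63) = 0.2643
Δ_call = N(d₁) = 0.2643

0.2643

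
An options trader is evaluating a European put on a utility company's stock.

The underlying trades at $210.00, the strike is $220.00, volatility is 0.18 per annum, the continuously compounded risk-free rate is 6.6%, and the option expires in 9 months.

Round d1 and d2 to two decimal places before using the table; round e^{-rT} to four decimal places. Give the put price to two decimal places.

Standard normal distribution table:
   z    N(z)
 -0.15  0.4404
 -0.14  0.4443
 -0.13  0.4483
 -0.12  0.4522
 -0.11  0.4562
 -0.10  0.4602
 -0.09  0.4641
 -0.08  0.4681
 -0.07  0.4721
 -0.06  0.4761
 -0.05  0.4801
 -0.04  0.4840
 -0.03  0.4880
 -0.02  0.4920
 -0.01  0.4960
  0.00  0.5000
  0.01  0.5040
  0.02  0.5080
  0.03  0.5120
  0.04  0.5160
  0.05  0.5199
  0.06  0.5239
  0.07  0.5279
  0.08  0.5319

$13.05

T = 0.75;  σ√T = 0.1559
d₁ = [ln(210/220) + (0.066 + 0.18²/2)·0.75] / 0.1559 = [-0.0465 + 0.0616] / 0.1559 = 0.0971 ⇒ 0.10
d₂ = d₁ − σ√T = 0.0971 − 0.1559 = -0.0588 ⇒ -0.06
exp(−rT) = exp(−0.066·0.75) = 0.9517
N(−d₂) = N(0.06) = 0.5239;  N(−d₁) = N(-0.10) = 0.4602
P = 220·0.9517·0.5239 − 210·0.4602 = 109.6910 − 96.6420 = 13.0490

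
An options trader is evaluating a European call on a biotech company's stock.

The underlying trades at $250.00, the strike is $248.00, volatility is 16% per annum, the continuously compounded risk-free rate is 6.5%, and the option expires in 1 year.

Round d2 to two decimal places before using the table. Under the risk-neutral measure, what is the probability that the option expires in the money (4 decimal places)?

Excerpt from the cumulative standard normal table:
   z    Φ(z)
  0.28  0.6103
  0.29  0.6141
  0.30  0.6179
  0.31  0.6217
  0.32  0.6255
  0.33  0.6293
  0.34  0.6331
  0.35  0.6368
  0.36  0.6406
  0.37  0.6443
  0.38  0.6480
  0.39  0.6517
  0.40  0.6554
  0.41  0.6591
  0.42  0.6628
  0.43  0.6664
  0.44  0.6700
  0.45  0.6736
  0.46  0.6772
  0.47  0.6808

0.6480

σ√T = 0.16 × 1.0000 = 0.1600
d₁ = [ln(250/248) + (0.065 + 0.16²/2)·1] / 0.1600 = [0.0080 + 0.0778] / 0.1600 = 0.5365 ⇒ 0.54
d₂ = d₁ − σ√T = 0.5365 − 0.1600 = 0.3765 ⇒ 0.38
Pr(exercise) under Q = N(d₂) = 0.6480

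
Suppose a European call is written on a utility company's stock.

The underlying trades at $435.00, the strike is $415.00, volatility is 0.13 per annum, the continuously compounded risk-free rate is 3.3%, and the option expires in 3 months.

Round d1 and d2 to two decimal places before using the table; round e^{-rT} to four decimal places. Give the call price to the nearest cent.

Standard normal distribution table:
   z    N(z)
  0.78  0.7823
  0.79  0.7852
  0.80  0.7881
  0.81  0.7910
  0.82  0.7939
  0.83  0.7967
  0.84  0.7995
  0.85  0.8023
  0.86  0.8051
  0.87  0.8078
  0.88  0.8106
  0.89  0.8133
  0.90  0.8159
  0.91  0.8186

σ√T = 0.13·√0.25 = 0.0650
d₁ = [ln(435/415) + (0.033 + 0.13²/2)·0.25] / 0.0650 = [0.0471 + 0.0104] / 0.0650 = 0.8835 → 0.88
d₂ = d₁ − σ√T = 0.8835 − 0.0650 = 0.8185 → 0.82
exp(−rT) = exp(−0.033·0.25) = 0.9918
C = 435·N(0.88) − 415·0.9918·N(0.82) = 435·0.8106 − 415·0.9918·0.7939 = 352.6110 − 326.7669 = 25.8441

$25.84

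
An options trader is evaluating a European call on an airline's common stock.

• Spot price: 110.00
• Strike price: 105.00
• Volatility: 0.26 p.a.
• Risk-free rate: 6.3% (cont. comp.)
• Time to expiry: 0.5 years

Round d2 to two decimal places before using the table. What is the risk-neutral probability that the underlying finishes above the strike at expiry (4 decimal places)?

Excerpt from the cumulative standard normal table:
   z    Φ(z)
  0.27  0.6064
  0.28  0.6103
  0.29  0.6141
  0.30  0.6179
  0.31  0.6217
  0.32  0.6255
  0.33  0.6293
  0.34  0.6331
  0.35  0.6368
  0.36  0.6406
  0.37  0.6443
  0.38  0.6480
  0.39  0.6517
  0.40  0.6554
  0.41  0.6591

0.6293

T = 0.5;  σ√T = 0.1838
d₁ = [ln(110/105) + (0.063 + 0.26²/2)·0.5] / 0.1838 = [0.0465 + 0.0484] / 0.1838 = 0.5163 ≈ 0.52
d₂ = d₁ − σ√T = 0.5163 − 0.1838 = 0.3324 ≈ 0.33
Pr(exercise) under Q = N(d₂) = 0.6293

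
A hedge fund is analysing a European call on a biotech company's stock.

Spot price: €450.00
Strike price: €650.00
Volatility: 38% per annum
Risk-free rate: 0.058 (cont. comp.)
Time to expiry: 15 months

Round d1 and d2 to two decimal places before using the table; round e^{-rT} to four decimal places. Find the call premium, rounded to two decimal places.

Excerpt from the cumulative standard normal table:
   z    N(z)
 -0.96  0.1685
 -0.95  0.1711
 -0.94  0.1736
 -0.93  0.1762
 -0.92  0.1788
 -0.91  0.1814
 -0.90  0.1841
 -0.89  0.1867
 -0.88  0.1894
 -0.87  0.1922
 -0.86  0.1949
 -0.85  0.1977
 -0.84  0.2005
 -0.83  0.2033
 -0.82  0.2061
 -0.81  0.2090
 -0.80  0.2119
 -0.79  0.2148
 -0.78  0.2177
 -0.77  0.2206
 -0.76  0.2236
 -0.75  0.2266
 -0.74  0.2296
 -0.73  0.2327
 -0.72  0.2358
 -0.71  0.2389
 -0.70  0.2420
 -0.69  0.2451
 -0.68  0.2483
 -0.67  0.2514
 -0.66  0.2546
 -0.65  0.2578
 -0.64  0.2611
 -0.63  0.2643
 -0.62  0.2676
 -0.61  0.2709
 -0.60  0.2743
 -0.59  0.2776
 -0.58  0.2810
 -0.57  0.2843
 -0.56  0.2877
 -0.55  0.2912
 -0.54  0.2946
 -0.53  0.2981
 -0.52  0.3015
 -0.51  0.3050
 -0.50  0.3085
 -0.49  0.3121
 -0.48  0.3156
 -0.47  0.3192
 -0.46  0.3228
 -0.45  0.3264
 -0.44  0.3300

€32.35

T = 1.25;  σ√T = 0.4249
d₁ = [ln(450/650) + (0.058 + 0.38²/2)·1.25] / 0.4249 = [-0.3677 + 0.1628] / 0.4249 = -0.4825 ≈ -0.48
d₂ = d₁ − σ√T = -0.4825 − 0.4249 = -0.9073 ≈ -0.91
e^(−rT) = e^(−0.058·1.25) = 0.9301
N(d₁) = N(-0.48) = 0.3156;  N(d₂) = N(-0.91) = 0.1814
C = 450·0.3156 − 650·0.9301·0.1814 = 142.0200 − 109.6681 = 32.3519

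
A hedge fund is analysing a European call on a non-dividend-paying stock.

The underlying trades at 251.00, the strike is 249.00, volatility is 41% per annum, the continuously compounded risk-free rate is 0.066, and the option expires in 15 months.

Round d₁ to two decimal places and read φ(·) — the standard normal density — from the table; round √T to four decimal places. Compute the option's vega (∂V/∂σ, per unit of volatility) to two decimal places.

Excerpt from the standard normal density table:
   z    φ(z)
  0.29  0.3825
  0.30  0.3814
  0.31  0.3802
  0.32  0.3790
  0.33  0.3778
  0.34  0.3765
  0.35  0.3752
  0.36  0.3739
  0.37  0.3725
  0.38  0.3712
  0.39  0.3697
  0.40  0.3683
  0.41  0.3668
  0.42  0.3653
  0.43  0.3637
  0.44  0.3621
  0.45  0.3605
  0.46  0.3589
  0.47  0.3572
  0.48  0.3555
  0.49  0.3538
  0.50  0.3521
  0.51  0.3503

σ√T = 0.41·√1.25 = 0.4584
d₁ = [ln(251/249) + (0.066 + ½·0.41²)·1.25] / (σ√T) = (0.0080 + 0.1876) / 0.4584 = 0.4266 ≈ 0.43
√T = √1.25 = 1.1180
φ(d₁) = φ(0.43) = 0.3637
vega = S·φ(d₁)·√T = 251·0.3637·1.1180 = 102.0608
(Vega is the same for a European call and put with the same parameters.)

102.06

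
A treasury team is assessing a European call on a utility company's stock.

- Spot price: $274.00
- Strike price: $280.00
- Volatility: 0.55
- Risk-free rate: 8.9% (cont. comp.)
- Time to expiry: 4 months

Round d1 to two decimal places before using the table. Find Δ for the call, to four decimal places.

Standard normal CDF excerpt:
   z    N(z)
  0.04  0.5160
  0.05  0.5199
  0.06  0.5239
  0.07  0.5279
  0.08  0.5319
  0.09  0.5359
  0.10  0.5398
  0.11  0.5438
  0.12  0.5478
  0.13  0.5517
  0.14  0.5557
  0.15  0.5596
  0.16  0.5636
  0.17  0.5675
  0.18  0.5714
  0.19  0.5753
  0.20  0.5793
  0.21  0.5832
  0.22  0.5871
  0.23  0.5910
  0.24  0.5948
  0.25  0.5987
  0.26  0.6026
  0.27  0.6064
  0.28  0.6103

0.5714

T = 0.3333;  σ√T = 0.3175
d₁ = [ln(274/280) + (0.089 + 0.55²/2)·0.3333] / 0.3175 = [-0.0217 + 0.0801] / 0.3175 = 0.1840 ≈ 0.18
N(d₁) = N(0.18) = 0.5714
Δ_call = N(d₁) = 0.5714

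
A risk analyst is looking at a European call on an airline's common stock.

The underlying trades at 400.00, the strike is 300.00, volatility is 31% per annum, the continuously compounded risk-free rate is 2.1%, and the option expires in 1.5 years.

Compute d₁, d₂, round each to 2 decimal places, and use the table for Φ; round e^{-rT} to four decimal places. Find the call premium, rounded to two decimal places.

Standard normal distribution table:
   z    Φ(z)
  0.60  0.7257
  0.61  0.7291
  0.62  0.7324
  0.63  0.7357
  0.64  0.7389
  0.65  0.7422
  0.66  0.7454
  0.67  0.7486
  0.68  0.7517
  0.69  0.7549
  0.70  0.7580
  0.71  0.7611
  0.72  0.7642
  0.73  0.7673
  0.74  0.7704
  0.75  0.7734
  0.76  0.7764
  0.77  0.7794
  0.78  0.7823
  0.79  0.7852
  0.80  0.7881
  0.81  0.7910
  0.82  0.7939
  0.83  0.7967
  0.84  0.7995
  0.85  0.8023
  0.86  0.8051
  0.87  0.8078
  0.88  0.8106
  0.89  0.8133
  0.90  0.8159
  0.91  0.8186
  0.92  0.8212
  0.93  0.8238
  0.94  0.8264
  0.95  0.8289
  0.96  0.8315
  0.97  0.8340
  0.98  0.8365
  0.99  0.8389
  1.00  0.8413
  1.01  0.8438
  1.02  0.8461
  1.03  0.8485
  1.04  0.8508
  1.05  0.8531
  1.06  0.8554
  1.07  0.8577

T = 1.5;  σ√T = 0.3797
ln(S/K) + (r + σ²/2)T = ln(400/300) + (0.021 + 0.31²/2)·1.5 = 0.2877 + 0.1036 = 0.3913
d₁ = 0.3913 / 0.3797 = 1.0305 ≈ 1.03
d₂ = d₁ − σ√T = 1.0305 − 0.3797 = 0.6508 ≈ 0.65
e^(−rT) = e^(−0.021·1.5) = 0.9690
C = 400·N(1.03) − 300·0.9690·N(0.65) = 400·0.8485 − 300·0.9690·0.7422 = 339.4000 − 215.7575 = 123.6425

123.64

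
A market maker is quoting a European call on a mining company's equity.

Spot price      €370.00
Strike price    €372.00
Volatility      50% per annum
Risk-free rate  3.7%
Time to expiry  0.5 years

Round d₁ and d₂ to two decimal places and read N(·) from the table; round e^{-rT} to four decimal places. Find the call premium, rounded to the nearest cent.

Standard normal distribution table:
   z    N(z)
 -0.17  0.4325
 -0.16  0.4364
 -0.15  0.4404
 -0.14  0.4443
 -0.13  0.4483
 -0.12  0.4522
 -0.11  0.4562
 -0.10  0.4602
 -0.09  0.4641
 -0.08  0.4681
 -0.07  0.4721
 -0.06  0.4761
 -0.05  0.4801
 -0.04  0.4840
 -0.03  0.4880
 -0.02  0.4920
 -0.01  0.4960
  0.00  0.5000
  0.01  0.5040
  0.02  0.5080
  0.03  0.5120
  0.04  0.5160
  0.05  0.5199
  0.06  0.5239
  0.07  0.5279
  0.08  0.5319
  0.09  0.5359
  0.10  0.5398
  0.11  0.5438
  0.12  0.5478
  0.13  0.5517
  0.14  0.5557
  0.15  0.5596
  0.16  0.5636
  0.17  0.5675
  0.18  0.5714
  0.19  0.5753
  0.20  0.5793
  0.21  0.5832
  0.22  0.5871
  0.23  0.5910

€53.53

T = 0.5;  σ√T = 0.3536
d₁ = [ln(370/372) + (0.037 + 0.5²/2)·0.5] / 0.3536 = [-0.0054 + 0.0810] / 0.3536 = 0.2139 ≈ 0.21
d₂ = d₁ − σ√T = 0.2139 − 0.3536 = -0.1397 ≈ -0.14
e^(−rT) = e^(−0.037·0.5) = 0.9817
N(d₁) = N(0.21) = 0.5832;  N(d₂) = N(-0.14) = 0.4443
C = 370·0.5832 − 372·0.9817·0.4443 = 215.7840 − 162.2550 = 53.5290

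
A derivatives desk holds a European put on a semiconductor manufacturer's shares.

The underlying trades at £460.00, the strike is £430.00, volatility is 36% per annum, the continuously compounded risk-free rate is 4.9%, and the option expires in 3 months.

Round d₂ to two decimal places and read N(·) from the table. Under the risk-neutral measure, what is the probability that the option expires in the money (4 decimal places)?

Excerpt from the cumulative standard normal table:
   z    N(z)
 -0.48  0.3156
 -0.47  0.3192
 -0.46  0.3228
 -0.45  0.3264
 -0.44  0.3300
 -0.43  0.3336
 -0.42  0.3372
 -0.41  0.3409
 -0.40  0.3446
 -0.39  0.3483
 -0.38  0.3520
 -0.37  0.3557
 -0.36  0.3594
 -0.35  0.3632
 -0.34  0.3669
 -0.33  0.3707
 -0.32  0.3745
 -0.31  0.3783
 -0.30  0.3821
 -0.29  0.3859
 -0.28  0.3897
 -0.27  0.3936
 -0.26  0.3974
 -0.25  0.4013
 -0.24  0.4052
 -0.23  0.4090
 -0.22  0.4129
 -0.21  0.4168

0.3632

σ√T = 0.36 × 0.5000 = 0.1800
ln(S/K) + (r + σ²/2)T = ln(460/430) + (0.049 + 0.36²/2)·0.25 = 0.0674 + 0.0284 = 0.0959
d₁ = 0.0959 / 0.1800 = 0.5327 → 0.53
d₂ = d₁ − σ√T = 0.5327 − 0.1800 = 0.3527 → 0.35
Pr(exercise) under Q = N(−d₂) = N(-0.35) = 0.3632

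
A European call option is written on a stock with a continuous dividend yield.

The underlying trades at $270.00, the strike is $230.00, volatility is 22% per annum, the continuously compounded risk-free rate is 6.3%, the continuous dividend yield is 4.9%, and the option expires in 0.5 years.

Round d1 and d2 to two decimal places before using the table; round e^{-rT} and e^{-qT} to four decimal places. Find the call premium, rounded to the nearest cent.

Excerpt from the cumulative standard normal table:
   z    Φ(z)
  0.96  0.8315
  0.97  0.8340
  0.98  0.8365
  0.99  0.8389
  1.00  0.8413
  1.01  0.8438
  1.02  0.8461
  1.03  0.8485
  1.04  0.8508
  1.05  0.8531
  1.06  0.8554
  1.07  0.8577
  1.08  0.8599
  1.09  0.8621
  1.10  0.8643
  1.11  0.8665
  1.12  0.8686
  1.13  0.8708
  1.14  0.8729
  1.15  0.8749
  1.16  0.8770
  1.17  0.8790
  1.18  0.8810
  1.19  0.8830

$43.01

σ√T = 0.22 × 0.7071 = 0.1556
d₁ = [ln(270/230) + (0.063 − 0.049 + ½·0.22²)·0.5] / (σ√T) = (0.1603 + 0.0191) / 0.1556 = 1.1535 → 1.15
d₂ = 1.1535 − 0.1556 = 0.9979 → 1.00
e^(−qT) = e^(−0.049·0.5) = 0.9758;  e^(−rT) = e^(−0.063·0.5) = 0.9690
N(d₁) = N(1.15) = 0.8749;  N(d₂) = N(1.00) = 0.8413
C = 270·0.9758·0.8749 − 230·0.9690·0.8413 = 230.5064 − 187.5005 = 43.0059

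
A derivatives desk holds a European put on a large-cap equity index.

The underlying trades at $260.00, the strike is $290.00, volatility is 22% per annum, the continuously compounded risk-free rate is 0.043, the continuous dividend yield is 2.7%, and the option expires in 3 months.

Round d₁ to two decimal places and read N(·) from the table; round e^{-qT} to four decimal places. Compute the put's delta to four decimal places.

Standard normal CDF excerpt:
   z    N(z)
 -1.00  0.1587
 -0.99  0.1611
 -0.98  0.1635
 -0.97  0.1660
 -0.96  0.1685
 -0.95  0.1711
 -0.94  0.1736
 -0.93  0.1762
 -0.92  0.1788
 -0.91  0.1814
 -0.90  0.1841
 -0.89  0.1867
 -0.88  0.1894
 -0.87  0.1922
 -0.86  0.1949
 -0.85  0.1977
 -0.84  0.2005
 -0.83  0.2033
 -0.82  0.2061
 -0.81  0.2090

T = 0.25;  σ√T = 0.1100
d₁ = [ln(260/290) + (0.043 − 0.027 + ½·0.22²)·0.25] / (σ√T) = (-0.1092 + 0.0100) / 0.1100 = -0.9014 which rounds to -0.90
N(d₁) = N(-0.90) = 0.1841
Δ_put = e^(−qT)·(N(d₁) − 1) = 0.9933·(0.1841 − 1) = -0.8104

-0.8104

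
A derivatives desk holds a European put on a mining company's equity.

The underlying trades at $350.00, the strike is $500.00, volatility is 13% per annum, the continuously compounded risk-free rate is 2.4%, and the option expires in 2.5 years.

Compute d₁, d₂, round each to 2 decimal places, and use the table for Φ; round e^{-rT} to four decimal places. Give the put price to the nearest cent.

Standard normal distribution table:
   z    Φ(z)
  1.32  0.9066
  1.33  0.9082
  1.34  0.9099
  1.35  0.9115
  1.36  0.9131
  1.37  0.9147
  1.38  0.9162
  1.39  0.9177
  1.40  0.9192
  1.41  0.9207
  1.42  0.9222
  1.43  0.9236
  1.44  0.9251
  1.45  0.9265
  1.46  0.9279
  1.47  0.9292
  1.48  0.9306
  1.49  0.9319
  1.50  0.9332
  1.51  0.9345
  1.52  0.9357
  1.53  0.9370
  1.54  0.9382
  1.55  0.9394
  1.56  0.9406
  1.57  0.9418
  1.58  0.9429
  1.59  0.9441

σ√T = 0.13·√2.5 = 0.2055
d₁ = [ln(350/500) + (0.024 + 0.13²/2)·2.5] / 0.2055 = [-0.3567 + 0.0811] / 0.2055 = -1.3406 ≈ -1.34
d₂ = d₁ − σ√T = -1.3406 − 0.2055 = -1.5461 ≈ -1.55
exp(−rT) = exp(−0.024·2.5) = 0.9418
P = 500·0.9418·N(1.55) − 350·N(1.34) = 500·0.9418·0.9394 − 350·0.9099 = 442.3635 − 318.4650 = 123.8985

$123.90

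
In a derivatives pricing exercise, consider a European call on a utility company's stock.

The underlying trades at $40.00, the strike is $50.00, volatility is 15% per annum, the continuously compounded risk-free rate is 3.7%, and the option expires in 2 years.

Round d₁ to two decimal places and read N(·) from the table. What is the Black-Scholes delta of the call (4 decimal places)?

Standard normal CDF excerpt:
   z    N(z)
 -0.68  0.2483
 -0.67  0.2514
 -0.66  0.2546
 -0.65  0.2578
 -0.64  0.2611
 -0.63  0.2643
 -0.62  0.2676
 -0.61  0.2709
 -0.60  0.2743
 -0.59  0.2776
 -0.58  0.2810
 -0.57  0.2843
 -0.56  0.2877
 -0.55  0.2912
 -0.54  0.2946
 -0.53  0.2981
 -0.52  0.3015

T = 2;  σ√T = 0.2121
ln(S/K) + (r + σ²/2)T = ln(40/50) + (0.037 + 0.15²/2)·2 = -0.2231 + 0.0965 = -0.1266
d₁ = -0.1266 / 0.2121 = -0.5970 → -0.60
N(d₁) = N(-0.60) = 0.2743
Δ_call = N(d₁) = 0.2743

0.2743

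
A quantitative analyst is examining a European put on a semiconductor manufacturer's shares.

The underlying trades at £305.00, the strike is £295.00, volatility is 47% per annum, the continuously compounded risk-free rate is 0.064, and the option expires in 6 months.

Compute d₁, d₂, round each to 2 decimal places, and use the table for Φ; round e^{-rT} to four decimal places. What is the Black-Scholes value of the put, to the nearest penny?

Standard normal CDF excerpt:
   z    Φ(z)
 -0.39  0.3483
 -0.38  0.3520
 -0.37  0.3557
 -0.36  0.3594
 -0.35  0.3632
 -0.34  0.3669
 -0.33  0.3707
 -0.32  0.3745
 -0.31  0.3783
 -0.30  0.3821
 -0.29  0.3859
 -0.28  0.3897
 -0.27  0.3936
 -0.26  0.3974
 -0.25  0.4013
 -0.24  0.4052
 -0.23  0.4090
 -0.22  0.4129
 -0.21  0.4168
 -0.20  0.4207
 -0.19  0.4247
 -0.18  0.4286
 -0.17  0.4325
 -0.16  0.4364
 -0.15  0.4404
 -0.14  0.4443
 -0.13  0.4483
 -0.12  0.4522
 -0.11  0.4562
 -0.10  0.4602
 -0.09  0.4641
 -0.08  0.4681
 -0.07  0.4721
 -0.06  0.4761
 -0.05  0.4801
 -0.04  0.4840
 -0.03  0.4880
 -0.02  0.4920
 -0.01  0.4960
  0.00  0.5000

£29.81

T = 0.5;  σ√T = 0.3323
d₁ = [ln(305/295) + (0.064 + ½·0.47²)·0.5] / (σ√T) = (0.0333 + 0.0872) / 0.3323 = 0.3628 which rounds to 0.36
d₂ = 0.3628 − 0.3323 = 0.0304 which rounds to 0.03
e^(−rT) = e^(−0.064·0.5) = 0.9685
N(−d₂) = N(-0.03) = 0.4880;  N(−d₁) = N(-0.36) = 0.3594
P = 295·0.9685·0.4880 − 305·0.3594 = 139.4253 − 109.6170 = 29.8083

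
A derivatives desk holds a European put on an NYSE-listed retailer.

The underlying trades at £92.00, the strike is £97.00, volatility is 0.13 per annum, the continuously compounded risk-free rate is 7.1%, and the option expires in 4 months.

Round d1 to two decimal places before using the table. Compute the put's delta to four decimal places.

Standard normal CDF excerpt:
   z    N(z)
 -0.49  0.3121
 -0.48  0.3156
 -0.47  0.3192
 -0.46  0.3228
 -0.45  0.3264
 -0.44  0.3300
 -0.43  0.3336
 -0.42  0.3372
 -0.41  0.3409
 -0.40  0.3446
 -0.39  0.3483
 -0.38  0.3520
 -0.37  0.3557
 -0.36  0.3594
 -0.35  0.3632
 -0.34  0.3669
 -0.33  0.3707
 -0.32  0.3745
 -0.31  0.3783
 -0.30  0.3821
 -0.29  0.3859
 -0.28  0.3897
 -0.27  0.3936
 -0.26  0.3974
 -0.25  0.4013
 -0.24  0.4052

σ√T = 0.13·√0.3333 = 0.0751
d₁ = [ln(92/97) + (0.071 + 0.13²/2)·0.3333] / 0.0751 = [-0.0529 + 0.0265] / 0.0751 = -0.3523 ≈ -0.35
N(d₁) = N(-0.35) = 0.3632
Δ_put = N(d₁) − 1 = 0.3632 − 1 = -0.6368

-0.6368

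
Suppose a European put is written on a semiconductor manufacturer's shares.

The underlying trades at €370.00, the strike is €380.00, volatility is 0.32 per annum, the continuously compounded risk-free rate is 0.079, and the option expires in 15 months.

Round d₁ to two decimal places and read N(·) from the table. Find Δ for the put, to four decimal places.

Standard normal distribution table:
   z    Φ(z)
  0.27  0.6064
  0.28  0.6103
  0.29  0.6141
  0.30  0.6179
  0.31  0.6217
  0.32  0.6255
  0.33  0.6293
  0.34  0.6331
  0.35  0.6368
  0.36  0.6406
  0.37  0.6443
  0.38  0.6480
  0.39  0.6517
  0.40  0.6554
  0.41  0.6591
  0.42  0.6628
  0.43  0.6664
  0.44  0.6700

σ√T = 0.32·√1.25 = 0.3578
d₁ = [ln(370/380) + (0.079 + 0.32²/2)·1.25] / 0.3578 = [-0.0267 + 0.1628] / 0.3578 = 0.3804 ⇒ 0.38
N(d₁) = N(0.38) = 0.6480
Δ_put = N(d₁) − 1 = 0.6480 − 1 = -0.3520

-0.3520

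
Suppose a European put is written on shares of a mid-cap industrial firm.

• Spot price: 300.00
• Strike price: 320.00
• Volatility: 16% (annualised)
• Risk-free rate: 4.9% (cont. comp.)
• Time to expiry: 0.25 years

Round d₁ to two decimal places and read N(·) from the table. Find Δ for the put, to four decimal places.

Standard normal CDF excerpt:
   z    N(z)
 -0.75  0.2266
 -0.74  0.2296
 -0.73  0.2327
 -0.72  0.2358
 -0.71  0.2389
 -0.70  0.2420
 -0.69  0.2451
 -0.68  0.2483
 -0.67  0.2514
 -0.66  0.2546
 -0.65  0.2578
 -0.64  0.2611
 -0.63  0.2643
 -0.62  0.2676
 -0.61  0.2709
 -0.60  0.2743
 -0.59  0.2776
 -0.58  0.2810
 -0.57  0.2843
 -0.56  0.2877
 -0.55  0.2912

-0.7291

T = 0.25;  σ√T = 0.0800
d₁ = [ln(300/320) + (0.049 + 0.16²/2)·0.25] / 0.0800 = [-0.0645 + 0.0155] / 0.0800 = -0.6136 → -0.61
N(d₁) = N(-0.61) = 0.2709
Δ_put = N(d₁) − 1 = 0.2709 − 1 = -0.7291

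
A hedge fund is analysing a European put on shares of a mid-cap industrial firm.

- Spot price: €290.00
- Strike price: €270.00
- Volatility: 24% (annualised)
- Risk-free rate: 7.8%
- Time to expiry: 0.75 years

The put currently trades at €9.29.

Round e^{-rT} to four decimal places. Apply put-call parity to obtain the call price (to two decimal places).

exp(−rT) = exp(−0.078·0.75) = 0.9432
Put-call parity: C − P = S − K·e^(−rT) = 290 − 270·0.9432 = 290 − 254.6640 = 35.3360
C = P + (C − P) = 9.29 + (35.3360) = 44.6260

€44.63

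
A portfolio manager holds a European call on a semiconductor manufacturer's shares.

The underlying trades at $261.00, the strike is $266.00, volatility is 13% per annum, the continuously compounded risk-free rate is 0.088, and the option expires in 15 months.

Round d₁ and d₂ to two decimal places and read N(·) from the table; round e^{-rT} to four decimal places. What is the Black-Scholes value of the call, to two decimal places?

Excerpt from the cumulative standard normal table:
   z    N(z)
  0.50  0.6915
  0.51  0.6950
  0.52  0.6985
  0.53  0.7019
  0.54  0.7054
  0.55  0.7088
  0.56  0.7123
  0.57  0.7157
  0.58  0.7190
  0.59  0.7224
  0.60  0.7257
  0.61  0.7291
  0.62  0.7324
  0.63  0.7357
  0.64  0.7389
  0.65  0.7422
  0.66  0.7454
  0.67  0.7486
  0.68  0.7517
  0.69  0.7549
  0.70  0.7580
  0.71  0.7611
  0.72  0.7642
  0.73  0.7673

σ√T = 0.13·√1.25 = 0.1453
d₁ = [ln(261/266) + (0.088 + 0.13²/2)·1.25] / 0.1453 = [-0.0190 + 0.1206] / 0.1453 = 0.6989 ≈ 0.70
d₂ = d₁ − σ√T = 0.6989 − 0.1453 = 0.5536 ≈ 0.55
e^(−rT) = e^(−0.088·1.25) = 0.8958
C = 261·N(0.70) − 266·0.8958·N(0.55) = 261·0.7580 − 266·0.8958·0.7088 = 197.8380 − 168.8948 = 28.9432

$28.94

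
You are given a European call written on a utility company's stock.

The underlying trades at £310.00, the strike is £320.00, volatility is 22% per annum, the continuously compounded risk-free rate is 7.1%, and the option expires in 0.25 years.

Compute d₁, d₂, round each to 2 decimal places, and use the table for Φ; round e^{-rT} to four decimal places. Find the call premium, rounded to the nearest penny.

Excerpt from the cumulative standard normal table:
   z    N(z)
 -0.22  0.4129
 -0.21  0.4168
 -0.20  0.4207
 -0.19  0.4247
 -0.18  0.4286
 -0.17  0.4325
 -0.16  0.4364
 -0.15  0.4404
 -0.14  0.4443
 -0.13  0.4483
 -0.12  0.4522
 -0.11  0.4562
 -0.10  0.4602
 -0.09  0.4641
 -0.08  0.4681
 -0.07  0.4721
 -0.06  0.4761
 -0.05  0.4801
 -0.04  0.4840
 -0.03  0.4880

£11.61

σ√T = 0.22 × 0.5000 = 0.1100
d₁ = [ln(310/320) + (0.071 + 0.22²/2)·0.25] / 0.1100 = [-0.0317 + 0.0238] / 0.1100 = -0.0723 ≈ -0.07
d₂ = d₁ − σ√T = -0.0723 − 0.1100 = -0.1823 ≈ -0.18
exp(−rT) = exp(−0.071·0.25) = 0.9824
N(d₁) = N(-0.07) = 0.4721;  N(d₂) = N(-0.18) = 0.4286
C = 310·0.4721 − 320·0.9824·0.4286 = 146.3510 − 134.7381 = 11.6129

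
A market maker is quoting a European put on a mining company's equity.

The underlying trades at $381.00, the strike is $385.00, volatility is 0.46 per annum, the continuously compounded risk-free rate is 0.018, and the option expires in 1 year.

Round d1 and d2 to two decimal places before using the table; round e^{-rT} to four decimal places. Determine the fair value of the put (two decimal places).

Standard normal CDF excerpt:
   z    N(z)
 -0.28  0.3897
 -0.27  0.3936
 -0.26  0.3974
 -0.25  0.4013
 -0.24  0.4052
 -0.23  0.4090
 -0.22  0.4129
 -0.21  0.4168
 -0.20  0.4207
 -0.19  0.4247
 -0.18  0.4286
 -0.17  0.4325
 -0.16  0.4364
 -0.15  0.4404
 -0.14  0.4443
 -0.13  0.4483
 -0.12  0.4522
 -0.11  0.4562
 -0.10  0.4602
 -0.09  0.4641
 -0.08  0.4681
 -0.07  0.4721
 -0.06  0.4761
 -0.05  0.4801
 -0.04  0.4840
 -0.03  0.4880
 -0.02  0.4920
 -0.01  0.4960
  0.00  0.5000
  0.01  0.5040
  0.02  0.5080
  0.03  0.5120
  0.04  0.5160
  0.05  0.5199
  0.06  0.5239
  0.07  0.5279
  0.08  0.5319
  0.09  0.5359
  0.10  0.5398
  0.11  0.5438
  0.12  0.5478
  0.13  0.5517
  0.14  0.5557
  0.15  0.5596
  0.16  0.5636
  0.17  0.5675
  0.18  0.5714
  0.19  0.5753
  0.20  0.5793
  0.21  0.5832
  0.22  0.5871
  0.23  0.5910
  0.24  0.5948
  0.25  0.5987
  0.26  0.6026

$67.64

T = 1;  σ√T = 0.4600
d₁ = [ln(381/385) + (0.018 + 0.46²/2)·1] / 0.4600 = [-0.0104 + 0.1238] / 0.4600 = 0.2464 which rounds to 0.25
d₂ = d₁ − σ√T = 0.2464 − 0.4600 = -0.2136 which rounds to -0.21
e^(−rT) = e^(−0.018·1) = 0.9822
N(−d₂) = N(0.21) = 0.5832;  N(−d₁) = N(-0.25) = 0.4013
P = 385·0.9822·0.5832 − 381·0.4013 = 220.5353 − 152.8953 = 67.6400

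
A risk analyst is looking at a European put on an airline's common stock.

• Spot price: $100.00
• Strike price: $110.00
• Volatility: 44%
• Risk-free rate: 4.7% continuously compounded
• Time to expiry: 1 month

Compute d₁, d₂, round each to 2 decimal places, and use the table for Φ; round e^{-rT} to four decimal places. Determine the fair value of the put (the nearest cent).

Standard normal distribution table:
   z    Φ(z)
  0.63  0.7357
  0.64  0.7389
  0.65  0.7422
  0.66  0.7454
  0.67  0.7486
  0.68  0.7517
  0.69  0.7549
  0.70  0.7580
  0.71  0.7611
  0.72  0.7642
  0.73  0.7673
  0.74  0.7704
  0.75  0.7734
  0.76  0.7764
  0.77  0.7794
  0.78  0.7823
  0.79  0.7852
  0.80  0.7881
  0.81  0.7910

$11.18

σ√T = 0.44·√0.08333 = 0.1270
d₁ = [ln(100/110) + (0.047 + ½·0.44²)·0.08333] / (σ√T) = (-0.0953 + 0.0120) / 0.1270 = -0.6560 → -0.66
d₂ = -0.6560 − 0.1270 = -0.7830 → -0.78
exp(−rT) = exp(−0.047·0.08333) = 0.9961
N(−d₂) = N(0.78) = 0.7823;  N(−d₁) = N(0.66) = 0.7454
P = 110·0.9961·0.7823 − 100·0.7454 = 85.7174 − 74.5400 = 11.1774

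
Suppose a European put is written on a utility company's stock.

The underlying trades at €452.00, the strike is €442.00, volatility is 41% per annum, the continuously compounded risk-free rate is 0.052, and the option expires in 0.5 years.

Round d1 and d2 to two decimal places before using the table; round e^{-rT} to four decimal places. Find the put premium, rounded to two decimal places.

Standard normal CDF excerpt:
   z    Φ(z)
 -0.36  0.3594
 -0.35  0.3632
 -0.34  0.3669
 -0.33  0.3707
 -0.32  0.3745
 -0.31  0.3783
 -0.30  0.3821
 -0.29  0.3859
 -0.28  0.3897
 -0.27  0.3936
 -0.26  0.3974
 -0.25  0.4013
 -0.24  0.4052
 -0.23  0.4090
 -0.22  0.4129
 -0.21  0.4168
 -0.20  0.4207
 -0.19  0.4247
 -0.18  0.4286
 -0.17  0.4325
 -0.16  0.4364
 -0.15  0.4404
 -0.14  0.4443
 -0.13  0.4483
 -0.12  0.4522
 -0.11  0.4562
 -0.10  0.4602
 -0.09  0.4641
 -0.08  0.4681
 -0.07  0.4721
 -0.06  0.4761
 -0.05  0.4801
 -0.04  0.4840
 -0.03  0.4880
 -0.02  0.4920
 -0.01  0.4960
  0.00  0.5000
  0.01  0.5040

σ√T = 0.41·√0.5 = 0.2899
d₁ = [ln(452/442) + (0.052 + 0.41²/2)·0.5] / 0.2899 = [0.0224 + 0.0680] / 0.2899 = 0.3118 ⇒ 0.31
d₂ = d₁ − σ√T = 0.3118 − 0.2899 = 0.0219 ⇒ 0.02
e^(−rT) = e^(−0.052·0.5) = 0.9743
N(−d₂) = N(-0.02) = 0.4920;  N(−d₁) = N(-0.31) = 0.3783
P = 442·0.9743·0.4920 − 452·0.3783 = 211.8752 − 170.9916 = 40.8836

€40.88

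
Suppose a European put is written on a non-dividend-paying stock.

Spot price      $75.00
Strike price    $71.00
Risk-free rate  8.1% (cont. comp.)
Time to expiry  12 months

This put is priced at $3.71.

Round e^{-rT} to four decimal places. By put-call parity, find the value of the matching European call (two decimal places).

$13.23

exp(−rT) = exp(−0.081·1) = 0.9222
Put-call parity: C − P = S − K·e^(−rT) = 75 − 71·0.9222 = 75 − 65.4762 = 9.5238
C = P + (C − P) = 3.71 + (9.5238) = 13.2338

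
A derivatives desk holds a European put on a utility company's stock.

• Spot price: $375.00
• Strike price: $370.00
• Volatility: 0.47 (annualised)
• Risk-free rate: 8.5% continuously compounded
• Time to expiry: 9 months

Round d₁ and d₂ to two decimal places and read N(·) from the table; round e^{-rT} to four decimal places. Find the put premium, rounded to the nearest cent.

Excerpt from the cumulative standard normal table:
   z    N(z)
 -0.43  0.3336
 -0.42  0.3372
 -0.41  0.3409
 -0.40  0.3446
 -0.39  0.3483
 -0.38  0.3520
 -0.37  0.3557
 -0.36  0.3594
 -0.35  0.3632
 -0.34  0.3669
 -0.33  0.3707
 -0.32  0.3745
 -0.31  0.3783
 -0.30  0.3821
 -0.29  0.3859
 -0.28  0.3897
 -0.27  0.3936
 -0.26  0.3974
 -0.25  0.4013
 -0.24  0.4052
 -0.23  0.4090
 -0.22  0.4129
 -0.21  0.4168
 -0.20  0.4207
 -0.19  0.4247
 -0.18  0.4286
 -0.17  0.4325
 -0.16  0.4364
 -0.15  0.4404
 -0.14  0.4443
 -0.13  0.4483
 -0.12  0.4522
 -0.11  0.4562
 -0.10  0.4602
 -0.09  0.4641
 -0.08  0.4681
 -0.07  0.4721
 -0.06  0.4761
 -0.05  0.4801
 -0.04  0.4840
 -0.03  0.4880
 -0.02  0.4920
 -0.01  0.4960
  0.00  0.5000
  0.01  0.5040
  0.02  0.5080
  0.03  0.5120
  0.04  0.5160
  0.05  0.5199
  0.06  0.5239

$44.34

σ√T = 0.47·√0.75 = 0.4070
d₁ = [ln(375/370) + (0.085 + 0.47²/2)·0.75] / 0.4070 = [0.0134 + 0.1466] / 0.4070 = 0.3931 which rounds to 0.39
d₂ = d₁ − σ√T = 0.3931 − 0.4070 = -0.0139 which rounds to -0.01
exp(−rT) = exp(−0.085·0.75) = 0.9382
N(−d₂) = N(0.01) = 0.5040;  N(−d₁) = N(-0.39) = 0.3483
P = 370·0.9382·0.5040 − 375·0.3483 = 174.9555 − 130.6125 = 44.3430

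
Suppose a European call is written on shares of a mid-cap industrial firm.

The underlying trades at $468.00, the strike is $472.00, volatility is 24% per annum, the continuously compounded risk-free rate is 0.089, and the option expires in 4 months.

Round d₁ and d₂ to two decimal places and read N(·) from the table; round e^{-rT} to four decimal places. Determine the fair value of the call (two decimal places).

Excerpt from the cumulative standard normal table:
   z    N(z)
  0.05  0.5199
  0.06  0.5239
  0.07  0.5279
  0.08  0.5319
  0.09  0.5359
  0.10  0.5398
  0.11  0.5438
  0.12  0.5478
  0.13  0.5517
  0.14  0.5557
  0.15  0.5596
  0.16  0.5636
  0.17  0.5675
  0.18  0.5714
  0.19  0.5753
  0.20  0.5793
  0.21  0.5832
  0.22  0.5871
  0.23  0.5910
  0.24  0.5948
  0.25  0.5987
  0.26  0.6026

σ√T = 0.24·√0.3333 = 0.1386
d₁ = [ln(468/472) + (0.089 + 0.24²/2)·0.3333] / 0.1386 = [-0.0085 + 0.0393] / 0.1386 = 0.2220 → 0.22
d₂ = d₁ − σ√T = 0.2220 − 0.1386 = 0.0834 → 0.08
e^(−rT) = e^(−0.089·0.3333) = 0.9708
N(d₁) = N(0.22) = 0.5871;  N(d₂) = N(0.08) = 0.5319
C = 468·0.5871 − 472·0.9708·0.5319 = 274.7628 − 243.7259 = 31.0369

$31.04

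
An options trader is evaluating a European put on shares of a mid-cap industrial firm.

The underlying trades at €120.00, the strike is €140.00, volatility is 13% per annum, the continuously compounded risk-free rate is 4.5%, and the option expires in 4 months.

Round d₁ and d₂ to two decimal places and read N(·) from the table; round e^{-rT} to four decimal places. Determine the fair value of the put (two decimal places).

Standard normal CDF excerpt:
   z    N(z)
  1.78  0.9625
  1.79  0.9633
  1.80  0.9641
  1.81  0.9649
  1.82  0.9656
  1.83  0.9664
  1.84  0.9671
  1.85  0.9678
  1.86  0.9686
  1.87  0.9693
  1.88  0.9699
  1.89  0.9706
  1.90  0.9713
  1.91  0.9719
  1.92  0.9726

€17.99

σ√T = 0.13 × 0.5774 = 0.0751
d₁ = [ln(120/140) + (0.045 + 0.13²/2)·0.3333] / 0.0751 = [-0.1542 + 0.0178] / 0.0751 = -1.8164 which rounds to -1.82
d₂ = d₁ − σ√T = -1.8164 − 0.0751 = -1.8915 which rounds to -1.89
e^(−rT) = e^(−0.045·0.3333) = 0.9851
N(−d₂) = N(1.89) = 0.9706;  N(−d₁) = N(1.82) = 0.9656
P = 140·0.9851·0.9706 − 120·0.9656 = 133.8593 − 115.8720 = 17.9873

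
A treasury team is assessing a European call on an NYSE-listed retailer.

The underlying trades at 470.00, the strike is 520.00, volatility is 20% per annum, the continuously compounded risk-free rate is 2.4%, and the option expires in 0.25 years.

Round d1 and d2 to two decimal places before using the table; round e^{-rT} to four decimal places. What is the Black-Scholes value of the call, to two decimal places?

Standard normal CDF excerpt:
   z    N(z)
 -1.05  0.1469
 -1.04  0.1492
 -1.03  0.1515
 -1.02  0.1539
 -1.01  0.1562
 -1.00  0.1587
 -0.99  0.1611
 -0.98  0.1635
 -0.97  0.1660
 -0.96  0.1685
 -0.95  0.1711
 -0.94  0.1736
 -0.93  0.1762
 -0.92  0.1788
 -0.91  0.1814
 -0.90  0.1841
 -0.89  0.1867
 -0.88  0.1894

T = 0.25;  σ√T = 0.1000
ln(S/K) + (r + σ²/2)T = ln(470/520) + (0.024 + 0.2²/2)·0.25 = -0.1011 + 0.0110 = -0.0901
d₁ = -0.0901 / 0.1000 = -0.9010 ⇒ -0.90
d₂ = d₁ − σ√T = -0.9010 − 0.1000 = -1.0010 ⇒ -1.00
e^(−rT) = e^(−0.024·0.25) = 0.9940
C = 470·N(-0.90) − 520·0.9940·N(-1.00) = 470·0.1841 − 520·0.9940·0.1587 = 86.5270 − 82.0289 = 4.4981

4.50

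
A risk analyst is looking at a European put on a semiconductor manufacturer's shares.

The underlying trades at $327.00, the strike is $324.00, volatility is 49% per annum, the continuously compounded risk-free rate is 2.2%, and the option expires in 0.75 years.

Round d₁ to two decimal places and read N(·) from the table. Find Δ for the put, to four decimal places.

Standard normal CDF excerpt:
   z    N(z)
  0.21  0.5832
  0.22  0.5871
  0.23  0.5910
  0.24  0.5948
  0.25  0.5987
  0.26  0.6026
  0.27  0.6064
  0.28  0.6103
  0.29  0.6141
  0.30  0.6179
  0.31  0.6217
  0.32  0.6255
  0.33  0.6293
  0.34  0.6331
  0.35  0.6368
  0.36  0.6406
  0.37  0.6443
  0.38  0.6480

-0.3936

T = 0.75;  σ√T = 0.4244
d₁ = [ln(327/324) + (0.022 + ½·0.49²)·0.75] / (σ√T) = (0.0092 + 0.1065) / 0.4244 = 0.2728 which rounds to 0.27
N(d₁) = N(0.27) = 0.6064
Δ_put = N(d₁) − 1 = 0.6064 − 1 = -0.3936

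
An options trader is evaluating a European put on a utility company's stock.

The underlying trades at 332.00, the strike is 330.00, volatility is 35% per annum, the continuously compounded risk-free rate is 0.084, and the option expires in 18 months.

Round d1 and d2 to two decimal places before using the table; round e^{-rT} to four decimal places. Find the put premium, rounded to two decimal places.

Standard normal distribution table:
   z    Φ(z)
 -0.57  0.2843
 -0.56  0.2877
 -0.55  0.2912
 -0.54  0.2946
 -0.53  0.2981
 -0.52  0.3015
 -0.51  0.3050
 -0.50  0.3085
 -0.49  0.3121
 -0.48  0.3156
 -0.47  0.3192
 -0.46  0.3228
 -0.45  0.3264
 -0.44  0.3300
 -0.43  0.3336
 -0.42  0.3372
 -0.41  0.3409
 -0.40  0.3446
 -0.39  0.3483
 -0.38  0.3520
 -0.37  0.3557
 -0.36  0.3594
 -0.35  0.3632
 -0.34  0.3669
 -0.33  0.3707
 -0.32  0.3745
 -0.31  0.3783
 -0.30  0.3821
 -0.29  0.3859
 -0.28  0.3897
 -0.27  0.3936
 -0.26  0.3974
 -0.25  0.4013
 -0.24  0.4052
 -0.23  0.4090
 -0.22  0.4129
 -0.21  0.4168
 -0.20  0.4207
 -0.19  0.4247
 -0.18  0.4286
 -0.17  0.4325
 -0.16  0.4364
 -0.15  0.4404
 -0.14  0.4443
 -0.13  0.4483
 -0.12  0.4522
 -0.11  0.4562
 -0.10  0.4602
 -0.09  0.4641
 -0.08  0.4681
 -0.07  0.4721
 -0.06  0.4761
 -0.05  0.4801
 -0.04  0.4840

σ√T = 0.35·√1.5 = 0.4287
d₁ = [ln(332/330) + (0.084 + 0.35²/2)·1.5] / 0.4287 = [0.0060 + 0.2179] / 0.4287 = 0.5224 → 0.52
d₂ = d₁ − σ√T = 0.5224 − 0.4287 = 0.0937 → 0.09
exp(−rT) = exp(−0.084·1.5) = 0.8816
N(−d₂) = N(-0.09) = 0.4641;  N(−d₁) = N(-0.52) = 0.3015
P = 330·0.8816·0.4641 − 332·0.3015 = 135.0197 − 100.0980 = 34.9217

34.92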